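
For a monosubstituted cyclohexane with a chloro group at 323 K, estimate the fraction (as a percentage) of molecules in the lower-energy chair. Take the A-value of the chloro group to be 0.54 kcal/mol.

69.9%

One chair has the chloro group axial (E = 0.54 kcal/mol) and the other has it equatorial (E = 0).
ΔG = 0.54 kcal/mol between the two chairs.
K = exp(ΔG/RT) with R = 1.987×10⁻³ kcal mol⁻¹ K⁻¹ and T = 323 K gives K ≈ 2.32.
Fraction in the lower-energy chair = K/(K+1) = 69.9%.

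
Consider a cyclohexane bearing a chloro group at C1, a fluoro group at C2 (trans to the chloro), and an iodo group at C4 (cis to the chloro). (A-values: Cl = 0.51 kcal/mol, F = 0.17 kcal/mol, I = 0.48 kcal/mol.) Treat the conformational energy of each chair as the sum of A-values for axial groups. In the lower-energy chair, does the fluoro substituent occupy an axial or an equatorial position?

equatorial

Chair I (chloro axial, fluoro axial, iodo equatorial): E = 0.68 kcal/mol.
Chair II (chloro equatorial, fluoro equatorial, iodo axial): E = 0.48 kcal/mol.
Chair II is the more stable (lower-energy) conformer, and in that chair the fluoro group is equatorial.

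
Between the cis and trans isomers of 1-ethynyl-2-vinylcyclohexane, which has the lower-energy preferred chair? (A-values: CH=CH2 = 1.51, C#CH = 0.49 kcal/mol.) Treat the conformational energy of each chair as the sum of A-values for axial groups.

trans

At 1,2 positions (parity opposite): cis → (a,e or e,a); trans → (e,e or a,a).
Best chair for cis: E = 0.49 kcal/mol; best chair for trans: E = 0.00 kcal/mol.
The trans isomer is lower by 0.49 kcal/mol.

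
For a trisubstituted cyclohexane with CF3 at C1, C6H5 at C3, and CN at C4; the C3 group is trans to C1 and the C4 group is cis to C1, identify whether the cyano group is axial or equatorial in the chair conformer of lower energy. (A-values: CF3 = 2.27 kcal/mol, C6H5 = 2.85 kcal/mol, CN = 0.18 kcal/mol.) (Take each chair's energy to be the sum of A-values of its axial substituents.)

Chair I (trifluoromethyl axial, phenyl equatorial, cyano equatorial): E = 2.27 kcal/mol.
Chair II (trifluoromethyl equatorial, phenyl axial, cyano axial): E = 3.03 kcal/mol.
Chair I is the more stable (lower-energy) conformer, and in that chair the cyano group is equatorial.

equatorial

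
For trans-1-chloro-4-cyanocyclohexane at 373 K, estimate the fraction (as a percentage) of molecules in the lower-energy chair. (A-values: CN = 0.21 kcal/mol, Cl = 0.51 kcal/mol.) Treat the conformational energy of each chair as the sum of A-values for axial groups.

72.5%

C1 and C4 have opposite parity, so for the trans isomer the two substituents are e,e in one chair and a,a in the other.
Chair I (cyano axial, chloro axial): E = 0.72 kcal/mol; chair II (cyano equatorial, chloro equatorial): E = 0.00 kcal/mol.
ΔG = 0.72 kcal/mol between the two chairs.
K = exp(ΔG/RT) with R = 1.987×10⁻³ kcal mol⁻¹ K⁻¹ and T = 373 K gives K ≈ 2.64.
Fraction in the lower-energy chair = K/(K+1) = 72.5%.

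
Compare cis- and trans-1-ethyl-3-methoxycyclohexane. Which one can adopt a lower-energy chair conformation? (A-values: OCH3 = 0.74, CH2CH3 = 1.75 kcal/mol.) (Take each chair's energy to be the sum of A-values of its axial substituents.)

At 1,3 positions (parity same): cis → (e,e or a,a); trans → (a,e or e,a).
Best chair for cis: E = 0.00 kcal/mol; best chair for trans: E = 0.74 kcal/mol.
The cis isomer is lower by 0.74 kcal/mol.

cis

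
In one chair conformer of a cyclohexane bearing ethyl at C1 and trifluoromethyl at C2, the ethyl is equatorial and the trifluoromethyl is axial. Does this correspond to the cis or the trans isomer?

C1 and C2 have opposite parity, so their axial bonds point in opposite directions.
With opposite-parity carbons, two substituents on the same face are one axial and one equatorial; opposite faces give both axial or both equatorial.
Here the groups are equatorial/axial → same face → cis.

cis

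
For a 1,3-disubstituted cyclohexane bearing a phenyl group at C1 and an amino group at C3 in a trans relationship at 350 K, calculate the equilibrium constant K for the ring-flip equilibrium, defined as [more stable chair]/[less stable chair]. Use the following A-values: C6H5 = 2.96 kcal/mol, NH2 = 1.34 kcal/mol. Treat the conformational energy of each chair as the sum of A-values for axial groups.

C1 and C3 have the same parity, so for the trans isomer the two substituents are one axial and one equatorial in each chair.
Chair I (phenyl axial, amino equatorial): E = 2.96 kcal/mol; chair II (phenyl equatorial, amino axial): E = 1.34 kcal/mol.
ΔG = 1.62 kcal/mol between the two chairs.
K = exp(ΔG/RT) with R = 1.987×10⁻³ kcal mol⁻¹ K⁻¹ and T = 350 K gives K ≈ 10.3.

K ≈ 10.3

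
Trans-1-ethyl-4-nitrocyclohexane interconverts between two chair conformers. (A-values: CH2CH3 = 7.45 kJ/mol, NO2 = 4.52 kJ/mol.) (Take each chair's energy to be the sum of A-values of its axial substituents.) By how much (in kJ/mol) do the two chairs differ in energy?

11.97 kJ/mol

C1 and C4 have opposite parity, so for the trans isomer the two substituents are e,e in one chair and a,a in the other.
Chair I (ethyl axial, nitro axial): E = 11.97 kJ/mol.
Chair II (ethyl equatorial, nitro equatorial): E = 0.00 kJ/mol.
ΔE = 11.97 − 0.00 = 11.97 kJ/mol; chair II is more stable.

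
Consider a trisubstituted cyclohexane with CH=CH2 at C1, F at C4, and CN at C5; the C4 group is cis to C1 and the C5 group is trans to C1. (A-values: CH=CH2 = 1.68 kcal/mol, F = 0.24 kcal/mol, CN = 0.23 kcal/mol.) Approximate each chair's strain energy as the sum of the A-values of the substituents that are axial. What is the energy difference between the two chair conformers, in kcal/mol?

1.21 kcal/mol

Chair I (vinyl axial, fluoro equatorial, cyano equatorial): E = 1.68 kcal/mol.
Chair II (vinyl equatorial, fluoro axial, cyano axial): E = 0.47 kcal/mol.
ΔE = 1.68 − 0.47 = 1.21 kcal/mol; chair II is more stable.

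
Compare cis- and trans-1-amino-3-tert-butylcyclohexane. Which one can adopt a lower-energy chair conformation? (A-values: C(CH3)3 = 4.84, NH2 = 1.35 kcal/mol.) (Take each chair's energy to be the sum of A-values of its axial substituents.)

At 1,3 positions (parity same): cis → (e,e or a,a); trans → (a,e or e,a).
Best chair for cis: E = 0.00 kcal/mol; best chair for trans: E = 1.35 kcal/mol.
The cis isomer is lower by 1.35 kcal/mol.

cis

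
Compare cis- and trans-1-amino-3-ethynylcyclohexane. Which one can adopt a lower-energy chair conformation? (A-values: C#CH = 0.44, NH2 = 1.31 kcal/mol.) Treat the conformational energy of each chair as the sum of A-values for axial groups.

cis

At 1,3 positions (parity same): cis → (e,e or a,a); trans → (a,e or e,a).
Best chair for cis: E = 0.00 kcal/mol; best chair for trans: E = 0.44 kcal/mol.
The cis isomer is lower by 0.44 kcal/mol.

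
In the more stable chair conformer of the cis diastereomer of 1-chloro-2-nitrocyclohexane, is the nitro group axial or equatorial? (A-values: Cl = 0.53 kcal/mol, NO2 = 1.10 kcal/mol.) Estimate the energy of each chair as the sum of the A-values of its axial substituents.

C1 and C2 have opposite parity, so for the cis isomer the two substituents are one axial and one equatorial in each chair.
Chair I (chloro axial, nitro equatorial): E = 0.53 kcal/mol.
Chair II (chloro equatorial, nitro axial): E = 1.10 kcal/mol.
Chair I is the more stable (lower-energy) conformer, and in that chair the nitro group is equatorial.

equatorial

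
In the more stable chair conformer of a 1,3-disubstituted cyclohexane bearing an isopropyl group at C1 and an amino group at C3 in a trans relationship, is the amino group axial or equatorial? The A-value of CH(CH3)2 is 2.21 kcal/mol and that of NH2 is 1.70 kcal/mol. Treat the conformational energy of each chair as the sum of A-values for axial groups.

axial

C1 and C3 have the same parity, so for the trans isomer the two substituents are one axial and one equatorial in each chair.
Chair I (isopropyl axial, amino equatorial): E = 2.21 kcal/mol.
Chair II (isopropyl equatorial, amino axial): E = 1.70 kcal/mol.
Chair II is the more stable (lower-energy) conformer, and in that chair the amino group is axial.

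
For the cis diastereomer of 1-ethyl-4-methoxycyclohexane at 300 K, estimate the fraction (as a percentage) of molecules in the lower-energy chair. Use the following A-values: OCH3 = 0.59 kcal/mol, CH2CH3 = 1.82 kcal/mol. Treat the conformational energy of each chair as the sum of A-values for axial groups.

88.7%

C1 and C4 have opposite parity, so for the cis isomer the two substituents are one axial and one equatorial in each chair.
Chair I (methoxy axial, ethyl equatorial): E = 0.59 kcal/mol; chair II (methoxy equatorial, ethyl axial): E = 1.82 kcal/mol.
ΔG = 1.23 kcal/mol between the two chairs.
K = exp(ΔG/RT) with R = 1.987×10⁻³ kcal mol⁻¹ K⁻¹ and T = 300 K gives K ≈ 7.87.
Fraction in the lower-energy chair = K/(K+1) = 88.7%.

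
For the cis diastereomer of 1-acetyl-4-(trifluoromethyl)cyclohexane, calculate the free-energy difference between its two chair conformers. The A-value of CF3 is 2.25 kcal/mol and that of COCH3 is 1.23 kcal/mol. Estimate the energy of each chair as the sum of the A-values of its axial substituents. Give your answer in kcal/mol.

C1 and C4 have opposite parity, so for the cis isomer the two substituents are one axial and one equatorial in each chair.
Chair I (trifluoromethyl axial, acetyl equatorial): E = 2.25 kcal/mol.
Chair II (trifluoromethyl equatorial, acetyl axial): E = 1.23 kcal/mol.
ΔE = 2.25 − 1.23 = 1.02 kcal/mol; chair II is more stable.

1.02 kcal/mol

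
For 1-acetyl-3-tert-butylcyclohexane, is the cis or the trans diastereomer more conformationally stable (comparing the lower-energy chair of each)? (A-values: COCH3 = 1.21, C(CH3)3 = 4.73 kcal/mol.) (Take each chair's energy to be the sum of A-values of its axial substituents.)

At 1,3 positions (parity same): cis → (e,e or a,a); trans → (a,e or e,a).
Best chair for cis: E = 0.00 kcal/mol; best chair for trans: E = 1.21 kcal/mol.
The cis isomer is lower by 1.21 kcal/mol.

cis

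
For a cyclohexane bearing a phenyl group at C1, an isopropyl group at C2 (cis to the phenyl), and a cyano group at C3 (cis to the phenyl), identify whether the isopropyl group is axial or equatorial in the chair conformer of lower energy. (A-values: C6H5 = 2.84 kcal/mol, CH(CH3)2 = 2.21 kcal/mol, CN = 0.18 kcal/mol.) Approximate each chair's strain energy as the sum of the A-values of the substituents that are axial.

axial

Chair I (phenyl axial, isopropyl equatorial, cyano axial): E = 3.02 kcal/mol.
Chair II (phenyl equatorial, isopropyl axial, cyano equatorial): E = 2.21 kcal/mol.
Chair II is the more stable (lower-energy) conformer, and in that chair the isopropyl group is axial.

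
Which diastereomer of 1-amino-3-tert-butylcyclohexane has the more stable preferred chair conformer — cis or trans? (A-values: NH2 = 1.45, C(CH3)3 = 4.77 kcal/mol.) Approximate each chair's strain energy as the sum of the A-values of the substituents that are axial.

cis

At 1,3 positions (parity same): cis → (e,e or a,a); trans → (a,e or e,a).
Best chair for cis: E = 0.00 kcal/mol; best chair for trans: E = 1.45 kcal/mol.
The cis isomer is lower by 1.45 kcal/mol.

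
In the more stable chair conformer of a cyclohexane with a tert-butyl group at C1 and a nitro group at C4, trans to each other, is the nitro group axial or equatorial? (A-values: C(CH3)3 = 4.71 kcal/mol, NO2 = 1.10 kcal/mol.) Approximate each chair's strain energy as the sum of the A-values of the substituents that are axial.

C1 and C4 have opposite parity, so for the trans isomer the two substituents are e,e in one chair and a,a in the other.
Chair I (tert-butyl axial, nitro axial): E = 5.81 kcal/mol.
Chair II (tert-butyl equatorial, nitro equatorial): E = 0.00 kcal/mol.
Chair II is the more stable (lower-energy) conformer, and in that chair the nitro group is equatorial.

equatorial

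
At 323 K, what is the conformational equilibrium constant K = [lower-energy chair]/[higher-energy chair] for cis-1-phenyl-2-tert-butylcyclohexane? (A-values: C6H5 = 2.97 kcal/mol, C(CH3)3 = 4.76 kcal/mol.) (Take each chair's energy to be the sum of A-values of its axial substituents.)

C1 and C2 have opposite parity, so for the cis isomer the two substituents are one axial and one equatorial in each chair.
Chair I (phenyl axial, tert-butyl equatorial): E = 2.97 kcal/mol; chair II (phenyl equatorial, tert-butyl axial): E = 4.76 kcal/mol.
ΔG = 1.79 kcal/mol between the two chairs.
K = exp(ΔG/RT) with R = 1.987×10⁻³ kcal mol⁻¹ K⁻¹ and T = 323 K gives K ≈ 16.3.

K ≈ 16.3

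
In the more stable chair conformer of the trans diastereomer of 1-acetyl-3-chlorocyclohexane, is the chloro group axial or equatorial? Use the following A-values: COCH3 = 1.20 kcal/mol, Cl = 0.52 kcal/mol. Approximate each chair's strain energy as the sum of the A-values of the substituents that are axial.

C1 and C3 have the same parity, so for the trans isomer the two substituents are one axial and one equatorial in each chair.
Chair I (acetyl axial, chloro equatorial): E = 1.20 kcal/mol.
Chair II (acetyl equatorial, chloro axial): E = 0.52 kcal/mol.
Chair II is the more stable (lower-energy) conformer, and in that chair the chloro group is axial.

axial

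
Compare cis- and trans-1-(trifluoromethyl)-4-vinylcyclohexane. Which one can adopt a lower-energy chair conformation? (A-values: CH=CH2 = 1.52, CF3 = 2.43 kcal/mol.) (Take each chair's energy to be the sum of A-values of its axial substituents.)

At 1,4 positions (parity opposite): cis → (a,e or e,a); trans → (e,e or a,a).
Best chair for cis: E = 1.52 kcal/mol; best chair for trans: E = 0.00 kcal/mol.
The trans isomer is lower by 1.52 kcal/mol.

trans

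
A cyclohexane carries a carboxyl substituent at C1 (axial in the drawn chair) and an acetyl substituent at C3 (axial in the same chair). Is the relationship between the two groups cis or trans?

C1 and C3 have the same parity, so their axial bonds point in the same direction.
With same-parity carbons, two substituents on the same face are both axial or both equatorial; opposite faces give one of each.
Here the groups are axial/axial → same face → cis.

cis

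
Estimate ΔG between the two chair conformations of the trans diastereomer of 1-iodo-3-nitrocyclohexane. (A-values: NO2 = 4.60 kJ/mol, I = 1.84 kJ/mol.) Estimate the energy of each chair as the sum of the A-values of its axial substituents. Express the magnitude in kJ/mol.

C1 and C3 have the same parity, so for the trans isomer the two substituents are one axial and one equatorial in each chair.
Chair I (nitro axial, iodo equatorial): E = 4.60 kJ/mol.
Chair II (nitro equatorial, iodo axial): E = 1.84 kJ/mol.
ΔE = 4.60 − 1.84 = 2.76 kJ/mol; chair II is more stable.

2.76 kJ/mol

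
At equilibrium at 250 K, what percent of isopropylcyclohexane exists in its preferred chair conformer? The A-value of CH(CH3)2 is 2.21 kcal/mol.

One chair has the isopropyl group axial (E = 2.21 kcal/mol) and the other has it equatorial (E = 0).
ΔG = 2.21 kcal/mol between the two chairs.
K = exp(ΔG/RT) with R = 1.987×10⁻³ kcal mol⁻¹ K⁻¹ and T = 250 K gives K ≈ 85.5.
Fraction in the lower-energy chair = K/(K+1) = 98.8%.

98.8%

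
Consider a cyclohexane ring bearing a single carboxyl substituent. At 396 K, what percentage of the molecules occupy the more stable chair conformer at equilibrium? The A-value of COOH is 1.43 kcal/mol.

86.0%

One chair has the carboxyl group axial (E = 1.43 kcal/mol) and the other has it equatorial (E = 0).
ΔG = 1.43 kcal/mol between the two chairs.
K = exp(ΔG/RT) with R = 1.987×10⁻³ kcal mol⁻¹ K⁻¹ and T = 396 K gives K ≈ 6.16.
Fraction in the lower-energy chair = K/(K+1) = 86.0%.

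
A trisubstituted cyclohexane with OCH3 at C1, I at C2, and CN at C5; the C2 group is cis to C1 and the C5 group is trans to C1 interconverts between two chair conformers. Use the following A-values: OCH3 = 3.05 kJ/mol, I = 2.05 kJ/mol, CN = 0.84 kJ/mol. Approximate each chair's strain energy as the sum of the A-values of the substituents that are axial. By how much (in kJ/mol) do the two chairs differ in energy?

0.16 kJ/mol

Chair I (methoxy axial, iodo equatorial, cyano equatorial): E = 3.05 kJ/mol.
Chair II (methoxy equatorial, iodo axial, cyano axial): E = 2.89 kJ/mol.
ΔE = 3.05 − 2.89 = 0.16 kJ/mol; chair II is more stable.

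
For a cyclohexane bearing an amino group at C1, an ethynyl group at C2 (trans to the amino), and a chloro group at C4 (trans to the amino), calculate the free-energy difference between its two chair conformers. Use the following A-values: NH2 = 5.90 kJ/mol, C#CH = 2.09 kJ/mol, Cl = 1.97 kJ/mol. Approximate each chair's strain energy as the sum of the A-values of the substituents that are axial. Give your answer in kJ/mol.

Chair I (amino axial, ethynyl axial, chloro axial): E = 9.96 kJ/mol.
Chair II (amino equatorial, ethynyl equatorial, chloro equatorial): E = 0.00 kJ/mol.
ΔE = 9.96 − 0.00 = 9.96 kJ/mol; chair II is more stable.

9.96 kJ/mol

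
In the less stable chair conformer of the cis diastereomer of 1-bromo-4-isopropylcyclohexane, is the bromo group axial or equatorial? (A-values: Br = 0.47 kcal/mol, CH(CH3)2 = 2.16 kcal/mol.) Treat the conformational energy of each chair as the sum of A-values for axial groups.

C1 and C4 have opposite parity, so for the cis isomer the two substituents are one axial and one equatorial in each chair.
Chair I (bromo axial, isopropyl equatorial): E = 0.47 kcal/mol.
Chair II (bromo equatorial, isopropyl axial): E = 2.16 kcal/mol.
Chair II is the less stable (higher-energy) conformer, and in that chair the bromo group is equatorial.

equatorial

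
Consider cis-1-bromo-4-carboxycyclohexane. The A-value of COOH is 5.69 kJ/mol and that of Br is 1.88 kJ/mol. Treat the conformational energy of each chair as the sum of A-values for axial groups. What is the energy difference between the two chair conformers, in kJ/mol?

C1 and C4 have opposite parity, so for the cis isomer the two substituents are one axial and one equatorial in each chair.
Chair I (carboxyl axial, bromo equatorial): E = 5.69 kJ/mol.
Chair II (carboxyl equatorial, bromo axial): E = 1.88 kJ/mol.
ΔE = 5.69 − 1.88 = 3.81 kJ/mol; chair II is more stable.

3.81 kJ/mol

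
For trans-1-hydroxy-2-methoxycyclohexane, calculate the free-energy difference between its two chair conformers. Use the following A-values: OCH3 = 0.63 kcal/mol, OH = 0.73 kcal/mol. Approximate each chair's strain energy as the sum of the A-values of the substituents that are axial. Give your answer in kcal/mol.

C1 and C2 have opposite parity, so for the trans isomer the two substituents are e,e in one chair and a,a in the other.
Chair I (methoxy axial, hydroxyl axial): E = 1.36 kcal/mol.
Chair II (methoxy equatorial, hydroxyl equatorial): E = 0.00 kcal/mol.
ΔE = 1.36 − 0.00 = 1.36 kcal/mol; chair II is more stable.

1.36 kcal/mol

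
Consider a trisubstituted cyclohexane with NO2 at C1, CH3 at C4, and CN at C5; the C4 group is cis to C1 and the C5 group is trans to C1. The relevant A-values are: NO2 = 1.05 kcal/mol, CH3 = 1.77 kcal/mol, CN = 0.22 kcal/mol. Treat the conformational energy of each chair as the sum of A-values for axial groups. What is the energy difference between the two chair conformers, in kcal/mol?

0.94 kcal/mol

Chair I (nitro axial, methyl equatorial, cyano equatorial): E = 1.05 kcal/mol.
Chair II (nitro equatorial, methyl axial, cyano axial): E = 1.99 kcal/mol.
ΔE = 1.99 − 1.05 = 0.94 kcal/mol; chair I is more stable.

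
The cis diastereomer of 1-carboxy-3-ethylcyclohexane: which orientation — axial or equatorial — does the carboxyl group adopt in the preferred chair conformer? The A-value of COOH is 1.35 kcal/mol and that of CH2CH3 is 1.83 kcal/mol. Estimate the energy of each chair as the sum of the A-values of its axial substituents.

C1 and C3 have the same parity, so for the cis isomer the two substituents are e,e in one chair and a,a in the other.
Chair I (carboxyl axial, ethyl axial): E = 3.18 kcal/mol.
Chair II (carboxyl equatorial, ethyl equatorial): E = 0.00 kcal/mol.
Chair II is the more stable (lower-energy) conformer, and in that chair the carboxyl group is equatorial.

equatorial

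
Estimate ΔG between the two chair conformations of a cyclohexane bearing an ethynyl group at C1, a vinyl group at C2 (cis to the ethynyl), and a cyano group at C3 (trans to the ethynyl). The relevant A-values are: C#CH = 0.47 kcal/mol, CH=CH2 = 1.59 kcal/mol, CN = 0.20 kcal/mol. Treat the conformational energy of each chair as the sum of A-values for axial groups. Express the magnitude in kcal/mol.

Chair I (ethynyl axial, vinyl equatorial, cyano equatorial): E = 0.47 kcal/mol.
Chair II (ethynyl equatorial, vinyl axial, cyano axial): E = 1.79 kcal/mol.
ΔE = 1.79 − 0.47 = 1.32 kcal/mol; chair I is more stable.

1.32 kcal/mol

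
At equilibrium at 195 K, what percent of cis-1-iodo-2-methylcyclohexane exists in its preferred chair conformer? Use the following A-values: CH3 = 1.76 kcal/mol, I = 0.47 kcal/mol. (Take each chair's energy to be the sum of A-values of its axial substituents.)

C1 and C2 have opposite parity, so for the cis isomer the two substituents are one axial and one equatorial in each chair.
Chair I (methyl axial, iodo equatorial): E = 1.76 kcal/mol; chair II (methyl equatorial, iodo axial): E = 0.47 kcal/mol.
ΔG = 1.29 kcal/mol between the two chairs.
K = exp(ΔG/RT) with R = 1.987×10⁻³ kcal mol⁻¹ K⁻¹ and T = 195 K gives K ≈ 27.9.
Fraction in the lower-energy chair = K/(K+1) = 96.5%.

96.5%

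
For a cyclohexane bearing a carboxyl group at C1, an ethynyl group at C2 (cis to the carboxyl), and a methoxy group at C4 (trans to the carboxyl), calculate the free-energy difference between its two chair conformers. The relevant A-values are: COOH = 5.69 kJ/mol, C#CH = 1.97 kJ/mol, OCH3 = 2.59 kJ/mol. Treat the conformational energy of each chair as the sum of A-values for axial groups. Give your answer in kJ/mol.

6.31 kJ/mol

Chair I (carboxyl axial, ethynyl equatorial, methoxy axial): E = 8.28 kJ/mol.
Chair II (carboxyl equatorial, ethynyl axial, methoxy equatorial): E = 1.97 kJ/mol.
ΔE = 8.28 − 1.97 = 6.31 kJ/mol; chair II is more stable.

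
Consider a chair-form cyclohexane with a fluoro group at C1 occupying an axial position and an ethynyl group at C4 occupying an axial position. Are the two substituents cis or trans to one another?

C1 and C4 have opposite parity, so their axial bonds point in opposite directions.
With opposite-parity carbons, two substituents on the same face are one axial and one equatorial; opposite faces give both axial or both equatorial.
Here the groups are axial/axial → opposite face → trans.

trans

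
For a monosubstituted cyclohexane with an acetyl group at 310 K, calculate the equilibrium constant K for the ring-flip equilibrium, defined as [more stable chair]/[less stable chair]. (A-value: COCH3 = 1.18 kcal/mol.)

One chair has the acetyl group axial (E = 1.18 kcal/mol) and the other has it equatorial (E = 0).
ΔG = 1.18 kcal/mol between the two chairs.
K = exp(ΔG/RT) with R = 1.987×10⁻³ kcal mol⁻¹ K⁻¹ and T = 310 K gives K ≈ 6.79.

K ≈ 6.79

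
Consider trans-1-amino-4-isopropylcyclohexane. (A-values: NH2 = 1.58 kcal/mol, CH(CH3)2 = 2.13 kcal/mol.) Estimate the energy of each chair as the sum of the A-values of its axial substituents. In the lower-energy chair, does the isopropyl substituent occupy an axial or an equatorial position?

C1 and C4 have opposite parity, so for the trans isomer the two substituents are e,e in one chair and a,a in the other.
Chair I (amino axial, isopropyl axial): E = 3.71 kcal/mol.
Chair II (amino equatorial, isopropyl equatorial): E = 0.00 kcal/mol.
Chair II is the more stable (lower-energy) conformer, and in that chair the isopropyl group is equatorial.

equatorial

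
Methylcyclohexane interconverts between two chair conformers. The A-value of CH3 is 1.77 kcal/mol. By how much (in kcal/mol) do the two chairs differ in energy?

1.77 kcal/mol

A monosubstituted cyclohexane has one chair with the methyl group axial (E = A = 1.77 kcal/mol) and one with it equatorial (E = 0).
ΔE = 1.77 − 0 = 1.77 kcal/mol.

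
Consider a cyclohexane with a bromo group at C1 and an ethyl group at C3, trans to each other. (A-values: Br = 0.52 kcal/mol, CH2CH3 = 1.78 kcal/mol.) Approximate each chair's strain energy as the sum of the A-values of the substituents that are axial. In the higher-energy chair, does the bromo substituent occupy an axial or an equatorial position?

equatorial

C1 and C3 have the same parity, so for the trans isomer the two substituents are one axial and one equatorial in each chair.
Chair I (bromo axial, ethyl equatorial): E = 0.52 kcal/mol.
Chair II (bromo equatorial, ethyl axial): E = 1.78 kcal/mol.
Chair II is the less stable (higher-energy) conformer, and in that chair the bromo group is equatorial.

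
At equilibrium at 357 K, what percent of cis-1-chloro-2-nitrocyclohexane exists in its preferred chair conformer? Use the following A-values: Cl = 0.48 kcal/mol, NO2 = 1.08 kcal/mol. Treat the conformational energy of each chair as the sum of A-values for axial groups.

C1 and C2 have opposite parity, so for the cis isomer the two substituents are one axial and one equatorial in each chair.
Chair I (chloro axial, nitro equatorial): E = 0.48 kcal/mol; chair II (chloro equatorial, nitro axial): E = 1.08 kcal/mol.
ΔG = 0.60 kcal/mol between the two chairs.
K = exp(ΔG/RT) with R = 1.987×10⁻³ kcal mol⁻¹ K⁻¹ and T = 357 K gives K ≈ 2.33.
Fraction in the lower-energy chair = K/(K+1) = 70.0%.

70.0%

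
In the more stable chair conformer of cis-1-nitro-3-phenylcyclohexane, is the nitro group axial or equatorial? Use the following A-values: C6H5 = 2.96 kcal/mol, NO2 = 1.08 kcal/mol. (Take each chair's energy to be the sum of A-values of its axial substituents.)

equatorial

C1 and C3 have the same parity, so for the cis isomer the two substituents are e,e in one chair and a,a in the other.
Chair I (phenyl axial, nitro axial): E = 4.04 kcal/mol.
Chair II (phenyl equatorial, nitro equatorial): E = 0.00 kcal/mol.
Chair II is the more stable (lower-energy) conformer, and in that chair the nitro group is equatorial.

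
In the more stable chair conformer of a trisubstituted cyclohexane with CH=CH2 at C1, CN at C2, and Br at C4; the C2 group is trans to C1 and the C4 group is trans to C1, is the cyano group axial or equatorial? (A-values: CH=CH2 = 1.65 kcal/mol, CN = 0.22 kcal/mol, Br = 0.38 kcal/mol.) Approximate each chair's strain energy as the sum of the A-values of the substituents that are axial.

Chair I (vinyl axial, cyano axial, bromo axial): E = 2.25 kcal/mol.
Chair II (vinyl equatorial, cyano equatorial, bromo equatorial): E = 0.00 kcal/mol.
Chair II is the more stable (lower-energy) conformer, and in that chair the cyano group is equatorial.

equatorial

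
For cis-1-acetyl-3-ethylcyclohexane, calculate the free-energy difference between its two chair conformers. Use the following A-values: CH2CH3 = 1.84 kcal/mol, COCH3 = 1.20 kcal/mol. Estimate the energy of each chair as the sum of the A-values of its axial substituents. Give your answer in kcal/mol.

C1 and C3 have the same parity, so for the cis isomer the two substituents are e,e in one chair and a,a in the other.
Chair I (ethyl axial, acetyl axial): E = 3.04 kcal/mol.
Chair II (ethyl equatorial, acetyl equatorial): E = 0.00 kcal/mol.
ΔE = 3.04 − 0.00 = 3.04 kcal/mol; chair II is more stable.

3.04 kcal/mol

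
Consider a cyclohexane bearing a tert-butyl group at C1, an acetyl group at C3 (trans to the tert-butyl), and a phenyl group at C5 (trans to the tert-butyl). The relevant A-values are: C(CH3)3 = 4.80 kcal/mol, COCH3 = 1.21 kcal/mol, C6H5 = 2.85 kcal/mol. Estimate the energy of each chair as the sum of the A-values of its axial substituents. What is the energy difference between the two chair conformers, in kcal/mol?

0.74 kcal/mol

Chair I (tert-butyl axial, acetyl equatorial, phenyl equatorial): E = 4.80 kcal/mol.
Chair II (tert-butyl equatorial, acetyl axial, phenyl axial): E = 4.06 kcal/mol.
ΔE = 4.80 − 4.06 = 0.74 kcal/mol; chair II is more stable.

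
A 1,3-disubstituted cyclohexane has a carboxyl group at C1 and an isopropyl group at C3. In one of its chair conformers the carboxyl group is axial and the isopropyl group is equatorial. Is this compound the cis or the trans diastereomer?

trans

C1 and C3 have the same parity, so their axial bonds point in the same direction.
With same-parity carbons, two substituents on the same face are both axial or both equatorial; opposite faces give one of each.
Here the groups are axial/equatorial → opposite face → trans.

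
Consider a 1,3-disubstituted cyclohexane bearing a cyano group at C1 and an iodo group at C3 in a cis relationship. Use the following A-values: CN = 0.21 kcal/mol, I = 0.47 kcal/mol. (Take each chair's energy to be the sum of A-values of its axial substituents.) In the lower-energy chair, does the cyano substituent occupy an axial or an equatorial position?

C1 and C3 have the same parity, so for the cis isomer the two substituents are e,e in one chair and a,a in the other.
Chair I (cyano axial, iodo axial): E = 0.68 kcal/mol.
Chair II (cyano equatorial, iodo equatorial): E = 0.00 kcal/mol.
Chair II is the more stable (lower-energy) conformer, and in that chair the cyano group is equatorial.

equatorial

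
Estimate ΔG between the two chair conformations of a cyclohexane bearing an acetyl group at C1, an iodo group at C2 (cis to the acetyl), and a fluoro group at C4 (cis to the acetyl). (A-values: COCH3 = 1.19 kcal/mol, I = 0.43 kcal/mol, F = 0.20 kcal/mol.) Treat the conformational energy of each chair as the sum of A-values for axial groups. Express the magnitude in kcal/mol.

Chair I (acetyl axial, iodo equatorial, fluoro equatorial): E = 1.19 kcal/mol.
Chair II (acetyl equatorial, iodo axial, fluoro axial): E = 0.63 kcal/mol.
ΔE = 1.19 − 0.63 = 0.56 kcal/mol; chair II is more stable.

0.56 kcal/mol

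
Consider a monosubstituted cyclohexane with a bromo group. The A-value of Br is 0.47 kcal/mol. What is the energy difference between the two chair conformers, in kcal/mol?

A monosubstituted cyclohexane has one chair with the bromo group axial (E = A = 0.47 kcal/mol) and one with it equatorial (E = 0).
ΔE = 0.47 − 0 = 0.47 kcal/mol.

0.47 kcal/mol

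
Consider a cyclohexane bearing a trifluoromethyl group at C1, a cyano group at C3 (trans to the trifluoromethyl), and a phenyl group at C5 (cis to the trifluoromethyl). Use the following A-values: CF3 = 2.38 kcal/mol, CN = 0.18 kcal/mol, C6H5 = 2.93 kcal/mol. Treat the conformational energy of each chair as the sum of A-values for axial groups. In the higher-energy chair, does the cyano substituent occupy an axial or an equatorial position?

equatorial

Chair I (trifluoromethyl axial, cyano equatorial, phenyl axial): E = 5.31 kcal/mol.
Chair II (trifluoromethyl equatorial, cyano axial, phenyl equatorial): E = 0.18 kcal/mol.
Chair I is the less stable (higher-energy) conformer, and in that chair the cyano group is equatorial.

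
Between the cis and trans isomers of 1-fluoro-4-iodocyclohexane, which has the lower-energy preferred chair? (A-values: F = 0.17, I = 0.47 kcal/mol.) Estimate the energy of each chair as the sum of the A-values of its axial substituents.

At 1,4 positions (parity opposite): cis → (a,e or e,a); trans → (e,e or a,a).
Best chair for cis: E = 0.17 kcal/mol; best chair for trans: E = 0.00 kcal/mol.
The trans isomer is lower by 0.17 kcal/mol.

trans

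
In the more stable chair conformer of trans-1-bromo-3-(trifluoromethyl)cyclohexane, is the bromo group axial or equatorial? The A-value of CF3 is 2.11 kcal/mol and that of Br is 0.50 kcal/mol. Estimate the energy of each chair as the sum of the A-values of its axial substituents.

axial

C1 and C3 have the same parity, so for the trans isomer the two substituents are one axial and one equatorial in each chair.
Chair I (trifluoromethyl axial, bromo equatorial): E = 2.11 kcal/mol.
Chair II (trifluoromethyl equatorial, bromo axial): E = 0.50 kcal/mol.
Chair II is the more stable (lower-energy) conformer, and in that chair the bromo group is axial.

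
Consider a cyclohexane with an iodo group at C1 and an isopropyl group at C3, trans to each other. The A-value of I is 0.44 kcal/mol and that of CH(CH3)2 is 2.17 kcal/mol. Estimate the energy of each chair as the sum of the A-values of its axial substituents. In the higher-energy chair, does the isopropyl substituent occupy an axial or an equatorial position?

C1 and C3 have the same parity, so for the trans isomer the two substituents are one axial and one equatorial in each chair.
Chair I (iodo axial, isopropyl equatorial): E = 0.44 kcal/mol.
Chair II (iodo equatorial, isopropyl axial): E = 2.17 kcal/mol.
Chair II is the less stable (higher-energy) conformer, and in that chair the isopropyl group is axial.

axial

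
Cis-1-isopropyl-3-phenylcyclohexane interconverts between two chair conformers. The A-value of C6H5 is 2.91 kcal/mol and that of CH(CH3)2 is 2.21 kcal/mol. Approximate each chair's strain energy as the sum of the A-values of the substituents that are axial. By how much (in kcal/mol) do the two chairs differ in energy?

5.12 kcal/mol

C1 and C3 have the same parity, so for the cis isomer the two substituents are e,e in one chair and a,a in the other.
Chair I (phenyl axial, isopropyl axial): E = 5.12 kcal/mol.
Chair II (phenyl equatorial, isopropyl equatorial): E = 0.00 kcal/mol.
ΔE = 5.12 − 0.00 = 5.12 kcal/mol; chair II is more stable.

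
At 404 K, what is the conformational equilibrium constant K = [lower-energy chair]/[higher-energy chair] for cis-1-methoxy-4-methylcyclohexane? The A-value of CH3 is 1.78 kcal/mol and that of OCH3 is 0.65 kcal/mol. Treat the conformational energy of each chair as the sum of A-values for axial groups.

C1 and C4 have opposite parity, so for the cis isomer the two substituents are one axial and one equatorial in each chair.
Chair I (methyl axial, methoxy equatorial): E = 1.78 kcal/mol; chair II (methyl equatorial, methoxy axial): E = 0.65 kcal/mol.
ΔG = 1.13 kcal/mol between the two chairs.
K = exp(ΔG/RT) with R = 1.987×10⁻³ kcal mol⁻¹ K⁻¹ and T = 404 K gives K ≈ 4.09.

K ≈ 4.09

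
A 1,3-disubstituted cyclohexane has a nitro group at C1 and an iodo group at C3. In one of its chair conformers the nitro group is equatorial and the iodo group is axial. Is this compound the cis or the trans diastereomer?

trans

C1 and C3 have the same parity, so their axial bonds point in the same direction.
With same-parity carbons, two substituents on the same face are both axial or both equatorial; opposite faces give one of each.
Here the groups are equatorial/axial → opposite face → trans.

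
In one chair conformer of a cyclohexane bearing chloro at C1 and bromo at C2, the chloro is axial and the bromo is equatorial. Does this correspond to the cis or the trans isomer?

cis

C1 and C2 have opposite parity, so their axial bonds point in opposite directions.
With opposite-parity carbons, two substituents on the same face are one axial and one equatorial; opposite faces give both axial or both equatorial.
Here the groups are axial/equatorial → same face → cis.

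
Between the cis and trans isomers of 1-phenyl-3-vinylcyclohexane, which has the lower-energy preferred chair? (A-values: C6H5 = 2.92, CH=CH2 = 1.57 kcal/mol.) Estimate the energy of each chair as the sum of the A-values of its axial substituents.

cis

At 1,3 positions (parity same): cis → (e,e or a,a); trans → (a,e or e,a).
Best chair for cis: E = 0.00 kcal/mol; best chair for trans: E = 1.57 kcal/mol.
The cis isomer is lower by 1.57 kcal/mol.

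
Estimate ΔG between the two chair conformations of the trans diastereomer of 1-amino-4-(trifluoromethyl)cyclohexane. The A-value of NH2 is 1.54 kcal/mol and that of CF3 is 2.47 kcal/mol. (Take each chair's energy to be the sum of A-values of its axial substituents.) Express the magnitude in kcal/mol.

4.01 kcal/mol

C1 and C4 have opposite parity, so for the trans isomer the two substituents are e,e in one chair and a,a in the other.
Chair I (amino axial, trifluoromethyl axial): E = 4.01 kcal/mol.
Chair II (amino equatorial, trifluoromethyl equatorial): E = 0.00 kcal/mol.
ΔE = 4.01 − 0.00 = 4.01 kcal/mol; chair II is more stable.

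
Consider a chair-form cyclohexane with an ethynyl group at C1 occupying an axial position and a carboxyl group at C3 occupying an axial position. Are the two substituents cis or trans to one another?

C1 and C3 have the same parity, so their axial bonds point in the same direction.
With same-parity carbons, two substituents on the same face are both axial or both equatorial; opposite faces give one of each.
Here the groups are axial/axial → same face → cis.

cis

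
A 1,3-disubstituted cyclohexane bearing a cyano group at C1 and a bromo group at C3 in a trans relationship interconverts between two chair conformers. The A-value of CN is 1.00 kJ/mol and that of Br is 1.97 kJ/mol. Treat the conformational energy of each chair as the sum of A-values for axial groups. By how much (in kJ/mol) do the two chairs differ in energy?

C1 and C3 have the same parity, so for the trans isomer the two substituents are one axial and one equatorial in each chair.
Chair I (cyano axial, bromo equatorial): E = 1.00 kJ/mol.
Chair II (cyano equatorial, bromo axial): E = 1.97 kJ/mol.
ΔE = 1.97 − 1.00 = 0.97 kJ/mol; chair I is more stable.

0.97 kJ/mol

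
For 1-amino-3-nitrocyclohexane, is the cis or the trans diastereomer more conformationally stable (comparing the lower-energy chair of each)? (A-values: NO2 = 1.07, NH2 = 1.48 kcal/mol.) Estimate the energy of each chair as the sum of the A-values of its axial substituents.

At 1,3 positions (parity same): cis → (e,e or a,a); trans → (a,e or e,a).
Best chair for cis: E = 0.00 kcal/mol; best chair for trans: E = 1.07 kcal/mol.
The cis isomer is lower by 1.07 kcal/mol.

cis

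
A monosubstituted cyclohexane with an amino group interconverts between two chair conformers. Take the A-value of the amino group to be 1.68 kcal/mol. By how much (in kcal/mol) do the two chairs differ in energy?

1.68 kcal/mol

A monosubstituted cyclohexane has one chair with the amino group axial (E = A = 1.68 kcal/mol) and one with it equatorial (E = 0).
ΔE = 1.68 − 0 = 1.68 kcal/mol.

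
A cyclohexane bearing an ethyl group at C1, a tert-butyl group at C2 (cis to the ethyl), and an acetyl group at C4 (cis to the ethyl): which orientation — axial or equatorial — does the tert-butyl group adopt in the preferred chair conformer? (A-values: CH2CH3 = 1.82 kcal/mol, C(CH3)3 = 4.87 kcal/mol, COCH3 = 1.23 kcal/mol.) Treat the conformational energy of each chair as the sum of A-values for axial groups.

equatorial

Chair I (ethyl axial, tert-butyl equatorial, acetyl equatorial): E = 1.82 kcal/mol.
Chair II (ethyl equatorial, tert-butyl axial, acetyl axial): E = 6.10 kcal/mol.
Chair I is the more stable (lower-energy) conformer, and in that chair the tert-butyl group is equatorial.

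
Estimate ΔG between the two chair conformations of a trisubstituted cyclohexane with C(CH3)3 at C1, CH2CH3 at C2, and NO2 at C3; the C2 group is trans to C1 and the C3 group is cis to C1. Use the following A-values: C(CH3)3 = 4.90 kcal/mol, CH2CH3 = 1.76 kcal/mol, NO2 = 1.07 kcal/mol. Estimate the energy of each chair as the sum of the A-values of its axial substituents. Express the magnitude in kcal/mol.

7.73 kcal/mol

Chair I (tert-butyl axial, ethyl axial, nitro axial): E = 7.73 kcal/mol.
Chair II (tert-butyl equatorial, ethyl equatorial, nitro equatorial): E = 0.00 kcal/mol.
ΔE = 7.73 − 0.00 = 7.73 kcal/mol; chair II is more stable.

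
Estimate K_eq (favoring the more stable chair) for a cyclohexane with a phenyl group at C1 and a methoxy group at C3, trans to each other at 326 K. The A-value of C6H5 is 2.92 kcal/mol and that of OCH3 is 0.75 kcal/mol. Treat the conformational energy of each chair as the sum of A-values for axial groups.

K ≈ 28.5

C1 and C3 have the same parity, so for the trans isomer the two substituents are one axial and one equatorial in each chair.
Chair I (phenyl axial, methoxy equatorial): E = 2.92 kcal/mol; chair II (phenyl equatorial, methoxy axial): E = 0.75 kcal/mol.
ΔG = 2.17 kcal/mol between the two chairs.
K = exp(ΔG/RT) with R = 1.987×10⁻³ kcal mol⁻¹ K⁻¹ and T = 326 K gives K ≈ 28.5.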